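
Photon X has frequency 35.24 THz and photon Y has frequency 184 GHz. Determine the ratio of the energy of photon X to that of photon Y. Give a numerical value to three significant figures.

192

E_X = 2.335e-20 J (from frequency = 35.24 THz, via E = hf).
E_Y = 1.219e-22 J (from frequency = 184 GHz, via E = hf).
Ratio = 2.335e-20 / 1.219e-22 = 192.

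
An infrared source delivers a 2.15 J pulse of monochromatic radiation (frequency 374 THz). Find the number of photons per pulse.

8.68 × 10^18 photons

Per-photon energy: E = 2.478 × 10^-19 J (from frequency = 374 THz).
N = E_total / E_photon = 2.15 J / 2.478 × 10^-19 J = 8.68 × 10^18.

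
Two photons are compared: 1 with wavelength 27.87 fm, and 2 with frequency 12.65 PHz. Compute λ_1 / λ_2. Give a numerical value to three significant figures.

1.18e-6

λ_1 = 2.787e-14 m (from wavelength = 27.87 fm, via λ given directly).
λ_2 = 2.370e-8 m (from frequency = 12.65 PHz, via λ = c/f).
Ratio = 2.787e-14 / 2.370e-8 = 1.18e-6.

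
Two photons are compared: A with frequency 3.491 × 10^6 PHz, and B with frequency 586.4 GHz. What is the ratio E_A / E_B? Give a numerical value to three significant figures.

E_A = 2.313 × 10^-12 J (from frequency = 3.491 × 10^6 PHz, via E = hf).
E_B = 3.886 × 10^-22 J (from frequency = 586.4 GHz, via E = hf).
Ratio = 2.313 × 10^-12 / 3.886 × 10^-22 = 5.95 × 10^9.

5.95 × 10^9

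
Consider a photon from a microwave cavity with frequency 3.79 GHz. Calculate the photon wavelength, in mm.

(c = 2.99792458·10^8 m/s.)
First convert: f = 3.79 GHz = 3.79·10^9 Hz.
Apply λ = c/f: λ = 0.07910 m.
Converting to mm: λ = 79.10 mm ≈ 79.1 mm.

79.1 mm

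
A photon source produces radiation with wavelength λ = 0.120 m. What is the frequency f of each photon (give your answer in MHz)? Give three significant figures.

The photon relation is f = c/λ, giving f = 2.498 × 10^9 Hz.
Converting to MHz: f = 2498 MHz ≈ 2500 MHz.

2500 MHz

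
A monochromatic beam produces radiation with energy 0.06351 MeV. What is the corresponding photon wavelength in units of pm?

19.5 pm

Use h = 6.62607015e-34 J·s, c = 2.99792458e8 m/s, 1 eV = 1.602176634e-19 J.
First convert: E = 0.06351 MeV = 1.0175e-14 J.
Since λ = hc/E for a photon, λ = 1.952e-11 m.
Converting to pm: λ = 19.52 pm ≈ 19.5 pm.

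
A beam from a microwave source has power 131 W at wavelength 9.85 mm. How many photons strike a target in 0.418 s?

2.72 × 10^24 photons

Total energy: E_total = P·t = 131 × 0.418 = 54.76 J.
Per-photon energy: E = 2.017 × 10^-23 J.
N = E_total / E_photon = 2.72 × 10^24.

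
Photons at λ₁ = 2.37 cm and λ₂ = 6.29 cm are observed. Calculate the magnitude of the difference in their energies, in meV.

Using E = hc/λ: E₁ = 8.382·10^-24 J, E₂ = 3.158·10^-24 J.
|ΔE| = |8.382·10^-24 − 3.158·10^-24| = 5.22·10^-24 J = 0.0326 meV.

0.0326 meV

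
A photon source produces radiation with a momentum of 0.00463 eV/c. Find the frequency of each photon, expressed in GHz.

Use h = 6.62607015e-34 J·s, c = 2.99792458e8 m/s, 1 eV = 1.602176634e-19 J.
Convert to SI: p = 0.00463 eV/c = 2.4744e-30 kg·m/s.
Since f = pc/h for a photon, f = 1.120e12 Hz.
Converting to GHz: f = 1120 GHz ≈ 1120 GHz.

1120 GHz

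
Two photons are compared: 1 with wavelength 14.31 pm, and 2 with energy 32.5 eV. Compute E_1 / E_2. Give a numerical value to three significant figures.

2670

E_1 = 1.388·10^-14 J (from wavelength = 14.31 pm, via E = hc/λ).
E_2 = 5.207·10^-18 J (from energy = 32.5 eV, via E given directly).
Ratio = 1.388·10^-14 / 5.207·10^-18 = 2670.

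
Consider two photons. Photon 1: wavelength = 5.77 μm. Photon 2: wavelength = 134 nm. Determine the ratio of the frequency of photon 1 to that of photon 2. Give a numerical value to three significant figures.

0.0232

f_1 = 5.196e13 Hz (from wavelength = 5.77 μm, via f = c/λ).
f_2 = 2.237e15 Hz (from wavelength = 134 nm, via f = c/λ).
Ratio = 5.196e13 / 2.237e15 = 0.0232.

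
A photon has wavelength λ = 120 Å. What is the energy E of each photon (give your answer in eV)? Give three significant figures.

103 eV

First convert: λ = 120 Å = 1.20·10^-8 m.
For a photon E = hc/λ, so E = 1.655·10^-17 J.
Converting to eV: E = 103.3 eV ≈ 103 eV.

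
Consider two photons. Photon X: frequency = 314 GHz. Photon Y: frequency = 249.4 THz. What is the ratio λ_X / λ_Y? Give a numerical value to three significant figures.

794

λ_X = 9.548e-4 m (from frequency = 314 GHz, via λ = c/f).
λ_Y = 1.202e-6 m (from frequency = 249.4 THz, via λ = c/f).
Ratio = 9.548e-4 / 1.202e-6 = 794.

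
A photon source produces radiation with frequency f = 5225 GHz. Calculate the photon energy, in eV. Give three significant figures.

Use h = 6.62607015·10^-34 J·s, 1 eV = 1.602176634·10^-19 J.
In SI units: f = 5225 GHz = 5.225·10^12 Hz.
For a photon E = hf, so E = 3.462·10^-21 J.
Converting to eV: E = 0.02161 eV ≈ 0.0216 eV.

0.0216 eV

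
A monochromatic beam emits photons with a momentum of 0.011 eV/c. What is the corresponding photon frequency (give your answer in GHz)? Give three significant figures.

Convert to SI: p = 0.011 eV/c = 5.8787e-30 kg·m/s.
The photon relation is f = pc/h, giving f = 2.660e12 Hz.
Converting to GHz: f = 2660 GHz ≈ 2660 GHz.

2660 GHz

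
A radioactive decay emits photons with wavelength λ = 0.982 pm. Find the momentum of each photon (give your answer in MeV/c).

1.26 MeV/c

Convert to SI: λ = 0.982 pm = 9.82 × 10^-13 m.
Since p = h/λ for a photon, p = 6.748 × 10^-22 kg·m/s.
Converting to MeV/c: p = 1.263 MeV/c ≈ 1.26 MeV/c.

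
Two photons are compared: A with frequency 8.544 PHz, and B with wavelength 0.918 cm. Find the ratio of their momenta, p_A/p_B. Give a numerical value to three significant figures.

2.62e5

p_A = 1.888e-26 kg·m/s (from frequency = 8.544 PHz, via p = hf/c).
p_B = 7.218e-32 kg·m/s (from wavelength = 0.918 cm, via p = h/λ).
Ratio = 1.888e-26 / 7.218e-32 = 2.62e5.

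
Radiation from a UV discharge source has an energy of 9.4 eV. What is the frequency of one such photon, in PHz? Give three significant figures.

2.27 PHz

(h = 6.62607015 × 10^-34 J·s, 1 eV = 1.602176634 × 10^-19 J.)
First convert: E = 9.4 eV = 1.5060 × 10^-18 J.
The photon relation is f = E/h, giving f = 2.273 × 10^15 Hz.
Converting to PHz: f = 2.273 PHz ≈ 2.27 PHz.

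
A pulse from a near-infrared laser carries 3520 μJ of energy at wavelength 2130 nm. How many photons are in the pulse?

Per-photon energy: E = 9.326 × 10^-20 J (from wavelength = 2130 nm).
N = E_total / E_photon = 0.00352 J / 9.326 × 10^-20 J = 3.77 × 10^16.

3.77 × 10^16 photons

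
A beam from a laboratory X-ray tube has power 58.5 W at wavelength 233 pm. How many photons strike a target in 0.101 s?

Total energy: E_total = P·t = 58.5 × 0.101 = 5.909 J.
Per-photon energy: E = 8.526·10^-16 J.
N = E_total / E_photon = 6.93·10^15.

6.93·10^15 photons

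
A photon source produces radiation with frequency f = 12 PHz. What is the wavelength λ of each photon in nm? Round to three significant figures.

Use c = 2.99792458 × 10^8 m/s.
First convert: f = 12 PHz = 1.2 × 10^16 Hz.
Since λ = c/f for a photon, λ = 2.498 × 10^-8 m.
Converting to nm: λ = 24.98 nm ≈ 25.0 nm.

25.0 nm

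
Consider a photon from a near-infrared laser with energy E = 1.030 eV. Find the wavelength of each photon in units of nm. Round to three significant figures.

In SI units: E = 1.030 eV = 1.6502 × 10^-19 J.
The photon relation is λ = hc/E, giving λ = 1.204 × 10^-6 m.
Converting to nm: λ = 1204 nm ≈ 1200 nm.

1200 nm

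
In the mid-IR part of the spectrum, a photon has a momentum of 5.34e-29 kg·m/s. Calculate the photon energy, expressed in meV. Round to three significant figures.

For a photon E = pc, so E = 1.601e-20 J.
Converting to meV: E = 99.92 meV ≈ 99.9 meV.

99.9 meV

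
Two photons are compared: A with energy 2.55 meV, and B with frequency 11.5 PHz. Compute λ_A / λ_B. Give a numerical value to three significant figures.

λ_A = 4.862·10^-4 m (from energy = 2.55 meV, via λ = hc/E).
λ_B = 2.607·10^-8 m (from frequency = 11.5 PHz, via λ = c/f).
Ratio = 4.862·10^-4 / 2.607·10^-8 = 1.87·10^4.

1.87·10^4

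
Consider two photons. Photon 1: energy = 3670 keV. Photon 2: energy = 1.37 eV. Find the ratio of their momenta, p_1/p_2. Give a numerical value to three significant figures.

p_1 = 1.961e-21 kg·m/s (from energy = 3670 keV, via p = E/c).
p_2 = 7.322e-28 kg·m/s (from energy = 1.37 eV, via p = E/c).
Ratio = 1.961e-21 / 7.322e-28 = 2.68e6.

2.68e6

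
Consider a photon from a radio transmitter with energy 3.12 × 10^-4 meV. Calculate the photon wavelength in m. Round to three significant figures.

(h = 6.62607015 × 10^-34 J·s, c = 2.99792458 × 10^8 m/s, 1 eV = 1.602176634 × 10^-19 J.)
In SI units: E = 3.12 × 10^-4 meV = 4.9988 × 10^-26 J.
The photon relation is λ = hc/E, giving λ = 3.974 m.
So λ ≈ 3.97 m.

3.97 m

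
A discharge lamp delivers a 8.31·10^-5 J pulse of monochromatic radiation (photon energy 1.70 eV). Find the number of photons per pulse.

Per-photon energy: E = 2.724·10^-19 J (from energy = 1.70 eV).
N = E_total / E_photon = 8.31·10^-5 J / 2.724·10^-19 J = 3.05·10^14.

3.05·10^14 photons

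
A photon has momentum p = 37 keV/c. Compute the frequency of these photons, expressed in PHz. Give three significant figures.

Use h = 6.62607015e-34 J·s, c = 2.99792458e8 m/s, 1 eV = 1.602176634e-19 J.
Convert to SI: p = 37 keV/c = 1.9774e-23 kg·m/s.
For a photon f = pc/h, so f = 8.947e18 Hz.
Converting to PHz: f = 8947 PHz ≈ 8950 PHz.

8950 PHz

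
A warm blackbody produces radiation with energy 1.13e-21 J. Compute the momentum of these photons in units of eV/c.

The photon relation is p = E/c, giving p = 3.769e-30 kg·m/s.
Converting to eV/c: p = 0.007053 eV/c ≈ 7.05e-3 eV/c.

7.05e-3 eV/c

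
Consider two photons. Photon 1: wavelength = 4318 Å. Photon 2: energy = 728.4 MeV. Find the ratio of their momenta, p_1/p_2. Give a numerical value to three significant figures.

3.94e-9

p_1 = 1.535e-27 kg·m/s (from wavelength = 4318 Å, via p = h/λ).
p_2 = 3.893e-19 kg·m/s (from energy = 728.4 MeV, via p = E/c).
Ratio = 1.535e-27 / 3.893e-19 = 3.94e-9.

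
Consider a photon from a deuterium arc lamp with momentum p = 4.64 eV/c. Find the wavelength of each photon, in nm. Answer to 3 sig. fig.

(h = 6.62607015·10^-34 J·s, c = 2.99792458·10^8 m/s, 1 eV = 1.602176634·10^-19 J.)
In SI units: p = 4.64 eV/c = 2.4797·10^-27 kg·m/s.
For a photon λ = h/p, so λ = 2.672·10^-7 m.
Converting to nm: λ = 267.2 nm ≈ 267 nm.

267 nm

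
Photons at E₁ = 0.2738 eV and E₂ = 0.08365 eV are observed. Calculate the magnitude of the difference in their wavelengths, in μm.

Using λ = hc/E: λ₁ = 4.5283 × 10^-6 m, λ₂ = 1.4822 × 10^-5 m.
|Δλ| = |4.5283 × 10^-6 − 1.4822 × 10^-5| = 1.03 × 10^-5 m = 10.3 μm.

10.3 μm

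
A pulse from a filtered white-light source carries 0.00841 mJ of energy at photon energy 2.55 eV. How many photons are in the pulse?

Per-photon energy: E = 4.086 × 10^-19 J (from energy = 2.55 eV).
N = E_total / E_photon = 8.41 × 10^-6 J / 4.086 × 10^-19 J = 2.06 × 10^13.

2.06 × 10^13 photons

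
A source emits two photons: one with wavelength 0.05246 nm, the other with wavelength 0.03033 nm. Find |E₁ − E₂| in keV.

17.2 keV

Using E = hc/λ: E₁ = 3.7866·10^-15 J, E₂ = 6.5494·10^-15 J.
|ΔE| = |3.7866·10^-15 − 6.5494·10^-15| = 2.76·10^-15 J = 17.2 keV.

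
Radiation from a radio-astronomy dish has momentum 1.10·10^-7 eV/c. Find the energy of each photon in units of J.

(c = 2.99792458·10^8 m/s, 1 eV = 1.602176634·10^-19 J.)
In SI units: p = 1.10·10^-7 eV/c = 5.8787·10^-35 kg·m/s.
The photon relation is E = pc, giving E = 1.762·10^-26 J.
So E ≈ 1.76·10^-26 J.

1.76·10^-26 J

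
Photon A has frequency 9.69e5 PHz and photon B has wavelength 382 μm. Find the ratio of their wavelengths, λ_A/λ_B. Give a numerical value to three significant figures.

λ_A = 3.094e-13 m (from frequency = 9.69e5 PHz, via λ = c/f).
λ_B = 3.820e-4 m (from wavelength = 382 μm, via λ given directly).
Ratio = 3.094e-13 / 3.820e-4 = 8.10e-10.

8.10e-10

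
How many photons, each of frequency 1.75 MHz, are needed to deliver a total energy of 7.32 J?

6.31e27 photons

Per-photon energy: E = 1.160e-27 J (from frequency = 1.75 MHz).
N = E_total / E_photon = 7.32 J / 1.160e-27 J = 6.31e27.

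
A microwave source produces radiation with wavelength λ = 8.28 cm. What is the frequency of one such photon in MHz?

Take c = 2.99792458e8 m/s.
In SI units: λ = 8.28 cm = 0.0828 m.
Apply f = c/λ: f = 3.621e9 Hz.
Converting to MHz: f = 3621 MHz ≈ 3620 MHz.

3620 MHz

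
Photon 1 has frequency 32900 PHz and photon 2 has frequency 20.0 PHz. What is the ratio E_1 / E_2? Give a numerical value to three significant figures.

1640

E_1 = 2.180 × 10^-14 J (from frequency = 32900 PHz, via E = hf).
E_2 = 1.325 × 10^-17 J (from frequency = 20.0 PHz, via E = hf).
Ratio = 2.180 × 10^-14 / 1.325 × 10^-17 = 1640.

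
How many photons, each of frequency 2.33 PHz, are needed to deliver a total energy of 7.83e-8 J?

Per-photon energy: E = 1.544e-18 J (from frequency = 2.33 PHz).
N = E_total / E_photon = 7.83e-8 J / 1.544e-18 J = 5.07e10.

5.07e10 photons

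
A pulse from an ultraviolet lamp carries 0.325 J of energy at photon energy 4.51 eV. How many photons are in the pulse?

4.50 × 10^17 photons

Per-photon energy: E = 7.226 × 10^-19 J (from energy = 4.51 eV).
N = E_total / E_photon = 0.325 J / 7.226 × 10^-19 J = 4.50 × 10^17.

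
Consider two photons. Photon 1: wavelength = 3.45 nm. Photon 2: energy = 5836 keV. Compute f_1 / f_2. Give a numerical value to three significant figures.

6.16 × 10^-5

f_1 = 8.690 × 10^16 Hz (from wavelength = 3.45 nm, via f = c/λ).
f_2 = 1.411 × 10^21 Hz (from energy = 5836 keV, via f = E/h).
Ratio = 8.690 × 10^16 / 1.411 × 10^21 = 6.16 × 10^-5.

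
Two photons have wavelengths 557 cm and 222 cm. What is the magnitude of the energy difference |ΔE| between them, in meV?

Using E = hc/λ: E₁ = 3.566·10^-26 J, E₂ = 8.948·10^-26 J.
|ΔE| = |3.566·10^-26 − 8.948·10^-26| = 5.38·10^-26 J = 3.36·10^-4 meV.

3.36·10^-4 meV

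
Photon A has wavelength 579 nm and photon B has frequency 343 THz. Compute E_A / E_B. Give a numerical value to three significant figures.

1.51

E_A = 3.431·10^-19 J (from wavelength = 579 nm, via E = hc/λ).
E_B = 2.273·10^-19 J (from frequency = 343 THz, via E = hf).
Ratio = 3.431·10^-19 / 2.273·10^-19 = 1.51.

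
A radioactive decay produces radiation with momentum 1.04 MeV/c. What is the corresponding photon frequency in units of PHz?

2.51 × 10^5 PHz

First convert: p = 1.04 MeV/c = 5.5581 × 10^-22 kg·m/s.
For a photon f = pc/h, so f = 2.515 × 10^20 Hz.
Converting to PHz: f = 251500 PHz ≈ 2.51 × 10^5 PHz.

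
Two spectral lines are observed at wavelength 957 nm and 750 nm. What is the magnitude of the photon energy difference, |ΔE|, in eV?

Using E = hc/λ: E₁ = 2.076e-19 J, E₂ = 2.649e-19 J.
|ΔE| = |2.076e-19 − 2.649e-19| = 5.73e-20 J = 0.358 eV.

0.358 eV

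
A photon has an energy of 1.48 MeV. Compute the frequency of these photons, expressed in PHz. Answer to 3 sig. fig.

Convert to SI: E = 1.48 MeV = 2.3712 × 10^-13 J.
The photon relation is f = E/h, giving f = 3.579 × 10^20 Hz.
Converting to PHz: f = 357900 PHz ≈ 3.58 × 10^5 PHz.

3.58 × 10^5 PHz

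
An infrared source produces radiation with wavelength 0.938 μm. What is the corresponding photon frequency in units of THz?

(c = 2.99792458·10^8 m/s.)
Convert to SI: λ = 0.938 μm = 9.38·10^-7 m.
For a photon f = c/λ, so f = 3.196·10^14 Hz.
Converting to THz: f = 319.6 THz ≈ 320 THz.

320 THz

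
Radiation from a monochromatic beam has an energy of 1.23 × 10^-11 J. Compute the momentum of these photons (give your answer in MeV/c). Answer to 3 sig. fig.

76.8 MeV/c

Use c = 2.99792458 × 10^8 m/s, 1 eV = 1.602176634 × 10^-19 J.
For a photon p = E/c, so p = 4.103 × 10^-20 kg·m/s.
Converting to MeV/c: p = 76.77 MeV/c ≈ 76.8 MeV/c.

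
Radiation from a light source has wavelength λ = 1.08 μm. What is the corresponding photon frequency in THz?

278 THz

Use c = 2.99792458e8 m/s.
In SI units: λ = 1.08 μm = 1.08e-6 m.
The photon relation is f = c/λ, giving f = 2.776e14 Hz.
Converting to THz: f = 277.6 THz ≈ 278 THz.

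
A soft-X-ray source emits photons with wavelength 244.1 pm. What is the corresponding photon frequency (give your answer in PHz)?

Take c = 2.99792458e8 m/s.
In SI units: λ = 244.1 pm = 2.441e-10 m.
Apply f = c/λ: f = 1.228e18 Hz.
Converting to PHz: f = 1228 PHz ≈ 1230 PHz.

1230 PHz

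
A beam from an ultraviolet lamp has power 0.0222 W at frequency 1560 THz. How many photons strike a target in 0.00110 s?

Total energy: E_total = P·t = 0.0222 × 0.00110 = 2.442·10^-5 J.
Per-photon energy: E = 1.034·10^-18 J.
N = E_total / E_photon = 2.36·10^13.

2.36·10^13 photons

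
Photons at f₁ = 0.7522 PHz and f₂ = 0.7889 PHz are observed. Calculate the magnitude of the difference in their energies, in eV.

0.152 eV

Using E = hf: E₁ = 4.9841e-19 J, E₂ = 5.2273e-19 J.
|ΔE| = |4.9841e-19 − 5.2273e-19| = 2.43e-20 J = 0.152 eV.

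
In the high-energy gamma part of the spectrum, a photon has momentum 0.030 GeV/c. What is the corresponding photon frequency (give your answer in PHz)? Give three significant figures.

(h = 6.62607015e-34 J·s, c = 2.99792458e8 m/s, 1 eV = 1.602176634e-19 J.)
Convert to SI: p = 0.030 GeV/c = 1.6033e-20 kg·m/s.
Since f = pc/h for a photon, f = 7.254e21 Hz.
Converting to PHz: f = 7.254e6 PHz ≈ 7.25e6 PHz.

7.25e6 PHz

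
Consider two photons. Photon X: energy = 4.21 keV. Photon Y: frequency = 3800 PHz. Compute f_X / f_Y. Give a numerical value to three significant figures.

f_X = 1.018 × 10^18 Hz (from energy = 4.21 keV, via f = E/h).
f_Y = 3.800 × 10^18 Hz (from frequency = 3800 PHz, via f given directly).
Ratio = 1.018 × 10^18 / 3.800 × 10^18 = 0.268.

0.268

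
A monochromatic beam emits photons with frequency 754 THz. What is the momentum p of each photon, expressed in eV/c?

3.12 eV/c

Take h = 6.62607015e-34 J·s, c = 2.99792458e8 m/s, 1 eV = 1.602176634e-19 J.
First convert: f = 754 THz = 7.54e14 Hz.
Apply p = hf/c: p = 1.667e-27 kg·m/s.
Converting to eV/c: p = 3.118 eV/c ≈ 3.12 eV/c.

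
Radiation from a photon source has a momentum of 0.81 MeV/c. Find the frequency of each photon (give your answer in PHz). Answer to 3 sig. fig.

1.96e5 PHz

Use h = 6.62607015e-34 J·s, c = 2.99792458e8 m/s, 1 eV = 1.602176634e-19 J.
Convert to SI: p = 0.81 MeV/c = 4.3289e-22 kg·m/s.
Since f = pc/h for a photon, f = 1.959e20 Hz.
Converting to PHz: f = 195900 PHz ≈ 1.96e5 PHz.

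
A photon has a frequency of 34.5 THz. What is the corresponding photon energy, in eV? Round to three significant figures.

Use h = 6.62607015e-34 J·s, 1 eV = 1.602176634e-19 J.
Convert to SI: f = 34.5 THz = 3.45e13 Hz.
For a photon E = hf, so E = 2.286e-20 J.
Converting to eV: E = 0.1427 eV ≈ 0.143 eV.

0.143 eV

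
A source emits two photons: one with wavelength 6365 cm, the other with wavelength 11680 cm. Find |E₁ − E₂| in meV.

8.86e-6 meV

Using E = hc/λ: E₁ = 3.1209e-27 J, E₂ = 1.7007e-27 J.
|ΔE| = |3.1209e-27 − 1.7007e-27| = 1.42e-27 J = 8.86e-6 meV.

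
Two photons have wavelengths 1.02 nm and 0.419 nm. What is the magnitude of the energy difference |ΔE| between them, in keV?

1.74 keV

Using E = hc/λ: E₁ = 1.947e-16 J, E₂ = 4.741e-16 J.
|ΔE| = |1.947e-16 − 4.741e-16| = 2.79e-16 J = 1.74 keV.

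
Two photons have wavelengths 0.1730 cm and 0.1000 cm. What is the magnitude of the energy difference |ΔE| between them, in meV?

Using E = hc/λ: E₁ = 1.1482 × 10^-22 J, E₂ = 1.9864 × 10^-22 J.
|ΔE| = |1.1482 × 10^-22 − 1.9864 × 10^-22| = 8.38 × 10^-23 J = 0.523 meV.

0.523 meV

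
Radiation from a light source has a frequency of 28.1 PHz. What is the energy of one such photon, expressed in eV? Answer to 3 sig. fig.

116 eV

Use h = 6.62607015 × 10^-34 J·s, 1 eV = 1.602176634 × 10^-19 J.
In SI units: f = 28.1 PHz = 2.81 × 10^16 Hz.
Apply E = hf: E = 1.862 × 10^-17 J.
Converting to eV: E = 116.2 eV ≈ 116 eV.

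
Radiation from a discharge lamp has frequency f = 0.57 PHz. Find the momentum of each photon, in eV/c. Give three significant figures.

Use h = 6.62607015·10^-34 J·s, c = 2.99792458·10^8 m/s, 1 eV = 1.602176634·10^-19 J.
In SI units: f = 0.57 PHz = 5.7·10^14 Hz.
The photon relation is p = hf/c, giving p = 1.260·10^-27 kg·m/s.
Converting to eV/c: p = 2.357 eV/c ≈ 2.36 eV/c.

2.36 eV/c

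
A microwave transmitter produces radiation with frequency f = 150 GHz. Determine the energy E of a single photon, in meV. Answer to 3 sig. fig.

0.620 meV

Take h = 6.62607015 × 10^-34 J·s, 1 eV = 1.602176634 × 10^-19 J.
Convert to SI: f = 150 GHz = 1.5 × 10^11 Hz.
For a photon E = hf, so E = 9.939 × 10^-23 J.
Converting to meV: E = 0.6204 meV ≈ 0.620 meV.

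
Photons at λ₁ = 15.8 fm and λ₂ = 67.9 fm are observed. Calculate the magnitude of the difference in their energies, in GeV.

0.0602 GeV

Using E = hc/λ: E₁ = 1.257 × 10^-11 J, E₂ = 2.926 × 10^-12 J.
|ΔE| = |1.257 × 10^-11 − 2.926 × 10^-12| = 9.65 × 10^-12 J = 0.0602 GeV.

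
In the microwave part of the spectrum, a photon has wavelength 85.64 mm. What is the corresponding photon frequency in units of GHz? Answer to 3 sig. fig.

Take c = 2.99792458 × 10^8 m/s.
In SI units: λ = 85.64 mm = 0.08564 m.
For a photon f = c/λ, so f = 3.501 × 10^9 Hz.
Converting to GHz: f = 3.501 GHz ≈ 3.50 GHz.

3.50 GHz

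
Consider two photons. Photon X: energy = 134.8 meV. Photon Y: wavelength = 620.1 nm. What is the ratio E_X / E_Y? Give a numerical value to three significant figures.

0.0674

E_X = 2.160 × 10^-20 J (from energy = 134.8 meV, via E given directly).
E_Y = 3.203 × 10^-19 J (from wavelength = 620.1 nm, via E = hc/λ).
Ratio = 2.160 × 10^-20 / 3.203 × 10^-19 = 0.0674.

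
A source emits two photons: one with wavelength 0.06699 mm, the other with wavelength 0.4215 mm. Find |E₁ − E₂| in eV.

0.0156 eV

Using E = hc/λ: E₁ = 2.9653 × 10^-21 J, E₂ = 4.7128 × 10^-22 J.
|ΔE| = |2.9653 × 10^-21 − 4.7128 × 10^-22| = 2.49 × 10^-21 J = 0.0156 eV.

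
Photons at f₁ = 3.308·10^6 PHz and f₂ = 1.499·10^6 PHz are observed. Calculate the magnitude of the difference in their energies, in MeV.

7.48 MeV

Using E = hf: E₁ = 2.1919·10^-12 J, E₂ = 9.9325·10^-13 J.
|ΔE| = |2.1919·10^-12 − 9.9325·10^-13| = 1.20·10^-12 J = 7.48 MeV.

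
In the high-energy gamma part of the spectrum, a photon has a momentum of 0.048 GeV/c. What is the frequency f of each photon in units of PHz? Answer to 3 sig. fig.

1.16 × 10^7 PHz

Convert to SI: p = 0.048 GeV/c = 2.5653 × 10^-20 kg·m/s.
The photon relation is f = pc/h, giving f = 1.161 × 10^22 Hz.
Converting to PHz: f = 1.161 × 10^7 PHz ≈ 1.16 × 10^7 PHz.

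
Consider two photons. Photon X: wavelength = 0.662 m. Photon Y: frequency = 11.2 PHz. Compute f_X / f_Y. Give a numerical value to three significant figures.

4.04 × 10^-8

f_X = 4.529 × 10^8 Hz (from wavelength = 0.662 m, via f = c/λ).
f_Y = 1.120 × 10^16 Hz (from frequency = 11.2 PHz, via f given directly).
Ratio = 4.529 × 10^8 / 1.120 × 10^16 = 4.04 × 10^-8.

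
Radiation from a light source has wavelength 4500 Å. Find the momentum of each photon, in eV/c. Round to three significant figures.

Take h = 6.62607015e-34 J·s, c = 2.99792458e8 m/s, 1 eV = 1.602176634e-19 J.
First convert: λ = 4500 Å = 4.5e-7 m.
Since p = h/λ for a photon, p = 1.472e-27 kg·m/s.
Converting to eV/c: p = 2.755 eV/c ≈ 2.76 eV/c.

2.76 eV/c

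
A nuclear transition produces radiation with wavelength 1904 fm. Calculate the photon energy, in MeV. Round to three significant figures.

0.651 MeV

Convert to SI: λ = 1904 fm = 1.904e-12 m.
For a photon E = hc/λ, so E = 1.043e-13 J.
Converting to MeV: E = 0.6512 MeV ≈ 0.651 MeV.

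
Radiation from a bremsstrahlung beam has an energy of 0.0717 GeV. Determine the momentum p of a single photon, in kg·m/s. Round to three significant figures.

3.83·10^-20 kg·m/s

Convert to SI: E = 0.0717 GeV = 1.1488·10^-11 J.
Since p = E/c for a photon, p = 3.832·10^-20 kg·m/s.
So p ≈ 3.83·10^-20 kg·m/s.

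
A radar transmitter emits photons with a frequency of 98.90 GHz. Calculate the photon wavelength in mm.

Use c = 2.99792458e8 m/s.
Convert to SI: f = 98.90 GHz = 9.890e10 Hz.
Since λ = c/f for a photon, λ = 0.003031 m.
Converting to mm: λ = 3.031 mm ≈ 3.03 mm.

3.03 mm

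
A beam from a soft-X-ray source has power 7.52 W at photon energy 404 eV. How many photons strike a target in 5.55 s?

Total energy: E_total = P·t = 7.52 × 5.55 = 41.74 J.
Per-photon energy: E = 6.473e-17 J.
N = E_total / E_photon = 6.45e17.

6.45e17 photons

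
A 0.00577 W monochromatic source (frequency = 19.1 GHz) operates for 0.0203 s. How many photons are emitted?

Total energy: E_total = P·t = 0.00577 × 0.0203 = 1.171 × 10^-4 J.
Per-photon energy: E = 1.266 × 10^-23 J.
N = E_total / E_photon = 9.26 × 10^18.

9.26 × 10^18 photons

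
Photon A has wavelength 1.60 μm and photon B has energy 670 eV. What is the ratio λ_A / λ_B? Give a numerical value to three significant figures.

λ_A = 1.600e-6 m (from wavelength = 1.60 μm, via λ given directly).
λ_B = 1.851e-9 m (from energy = 670 eV, via λ = hc/E).
Ratio = 1.600e-6 / 1.851e-9 = 865.

865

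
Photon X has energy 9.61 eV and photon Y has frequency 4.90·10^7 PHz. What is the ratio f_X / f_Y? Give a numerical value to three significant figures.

4.74·10^-8

f_X = 2.324·10^15 Hz (from energy = 9.61 eV, via f = E/h).
f_Y = 4.900·10^22 Hz (from frequency = 4.90·10^7 PHz, via f given directly).
Ratio = 2.324·10^15 / 4.900·10^22 = 4.74·10^-8.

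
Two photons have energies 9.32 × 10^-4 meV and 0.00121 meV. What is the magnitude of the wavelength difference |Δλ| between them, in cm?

Using λ = hc/E: λ₁ = 1.330 m, λ₂ = 1.025 m.
|Δλ| = |1.330 − 1.025| = 0.306 m = 30.6 cm.

30.6 cm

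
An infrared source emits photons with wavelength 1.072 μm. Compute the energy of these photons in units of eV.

1.16 eV

First convert: λ = 1.072 μm = 1.072e-6 m.
The photon relation is E = hc/λ, giving E = 1.853e-19 J.
Converting to eV: E = 1.157 eV ≈ 1.16 eV.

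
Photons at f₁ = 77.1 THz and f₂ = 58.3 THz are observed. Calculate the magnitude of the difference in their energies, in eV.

Using E = hf: E₁ = 5.109·10^-20 J, E₂ = 3.863·10^-20 J.
|ΔE| = |5.109·10^-20 − 3.863·10^-20| = 1.25·10^-20 J = 0.0778 eV.

0.0778 eV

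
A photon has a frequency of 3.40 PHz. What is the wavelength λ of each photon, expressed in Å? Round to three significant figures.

882 Å

Use c = 2.99792458 × 10^8 m/s.
First convert: f = 3.40 PHz = 3.40 × 10^15 Hz.
For a photon λ = c/f, so λ = 8.817 × 10^-8 m.
Converting to Å: λ = 881.7 Å ≈ 882 Å.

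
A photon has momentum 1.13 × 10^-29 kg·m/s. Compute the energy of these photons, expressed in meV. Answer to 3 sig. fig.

The photon relation is E = pc, giving E = 3.388 × 10^-21 J.
Converting to meV: E = 21.14 meV ≈ 21.1 meV.

21.1 meV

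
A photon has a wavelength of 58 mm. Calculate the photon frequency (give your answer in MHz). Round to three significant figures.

Use c = 2.99792458 × 10^8 m/s.
First convert: λ = 58 mm = 0.058 m.
Since f = c/λ for a photon, f = 5.169 × 10^9 Hz.
Converting to MHz: f = 5169 MHz ≈ 5170 MHz.

5170 MHz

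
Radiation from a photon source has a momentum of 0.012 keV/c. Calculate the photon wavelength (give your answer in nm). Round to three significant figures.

103 nm

First convert: p = 0.012 keV/c = 6.4131e-27 kg·m/s.
For a photon λ = h/p, so λ = 1.033e-7 m.
Converting to nm: λ = 103.3 nm ≈ 103 nm.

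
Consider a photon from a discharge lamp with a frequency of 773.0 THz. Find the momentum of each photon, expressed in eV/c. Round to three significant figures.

3.20 eV/c

Convert to SI: f = 773.0 THz = 7.730e14 Hz.
Since p = hf/c for a photon, p = 1.708e-27 kg·m/s.
Converting to eV/c: p = 3.197 eV/c ≈ 3.20 eV/c.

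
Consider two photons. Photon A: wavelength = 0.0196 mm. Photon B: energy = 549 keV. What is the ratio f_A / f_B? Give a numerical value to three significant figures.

f_A = 1.530e13 Hz (from wavelength = 0.0196 mm, via f = c/λ).
f_B = 1.327e20 Hz (from energy = 549 keV, via f = E/h).
Ratio = 1.530e13 / 1.327e20 = 1.15e-7.

1.15e-7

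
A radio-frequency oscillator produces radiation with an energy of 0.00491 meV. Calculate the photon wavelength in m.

0.253 m

In SI units: E = 0.00491 meV = 7.8667e-25 J.
Since λ = hc/E for a photon, λ = 0.2525 m.
So λ ≈ 0.253 m.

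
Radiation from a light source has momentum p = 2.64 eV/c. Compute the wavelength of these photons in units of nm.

470 nm

First convert: p = 2.64 eV/c = 1.4109 × 10^-27 kg·m/s.
For a photon λ = h/p, so λ = 4.696 × 10^-7 m.
Converting to nm: λ = 469.6 nm ≈ 470 nm.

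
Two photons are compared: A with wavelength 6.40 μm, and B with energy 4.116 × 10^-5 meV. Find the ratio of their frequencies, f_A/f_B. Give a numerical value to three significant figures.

f_A = 4.684 × 10^13 Hz (from wavelength = 6.40 μm, via f = c/λ).
f_B = 9.952 × 10^6 Hz (from energy = 4.116 × 10^-5 meV, via f = E/h).
Ratio = 4.684 × 10^13 / 9.952 × 10^6 = 4.71 × 10^6.

4.71 × 10^6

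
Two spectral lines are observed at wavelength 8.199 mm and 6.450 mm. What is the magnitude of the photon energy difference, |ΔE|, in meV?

0.0410 meV

Using E = hc/λ: E₁ = 2.4228e-23 J, E₂ = 3.0798e-23 J.
|ΔE| = |2.4228e-23 − 3.0798e-23| = 6.57e-24 J = 0.0410 meV.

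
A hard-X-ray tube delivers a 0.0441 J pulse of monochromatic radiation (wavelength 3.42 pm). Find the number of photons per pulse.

7.59 × 10^11 photons

Per-photon energy: E = 5.808 × 10^-14 J (from wavelength = 3.42 pm).
N = E_total / E_photon = 0.0441 J / 5.808 × 10^-14 J = 7.59 × 10^11.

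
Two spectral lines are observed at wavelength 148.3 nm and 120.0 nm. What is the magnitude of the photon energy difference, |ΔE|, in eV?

Using E = hc/λ: E₁ = 1.3395 × 10^-18 J, E₂ = 1.6554 × 10^-18 J.
|ΔE| = |1.3395 × 10^-18 − 1.6554 × 10^-18| = 3.16 × 10^-19 J = 1.97 eV.

1.97 eV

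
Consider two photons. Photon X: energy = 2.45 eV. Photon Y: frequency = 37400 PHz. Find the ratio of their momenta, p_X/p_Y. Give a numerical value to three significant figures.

1.58e-5

p_X = 1.309e-27 kg·m/s (from energy = 2.45 eV, via p = E/c).
p_Y = 8.266e-23 kg·m/s (from frequency = 37400 PHz, via p = hf/c).
Ratio = 1.309e-27 / 8.266e-23 = 1.58e-5.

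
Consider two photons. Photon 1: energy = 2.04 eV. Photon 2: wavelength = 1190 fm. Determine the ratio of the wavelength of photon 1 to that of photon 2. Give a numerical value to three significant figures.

λ_1 = 6.078e-7 m (from energy = 2.04 eV, via λ = hc/E).
λ_2 = 1.190e-12 m (from wavelength = 1190 fm, via λ given directly).
Ratio = 6.078e-7 / 1.190e-12 = 5.11e5.

5.11e5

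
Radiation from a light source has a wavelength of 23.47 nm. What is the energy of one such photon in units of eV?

52.8 eV

Use h = 6.62607015 × 10^-34 J·s, c = 2.99792458 × 10^8 m/s, 1 eV = 1.602176634 × 10^-19 J.
Convert to SI: λ = 23.47 nm = 2.347 × 10^-8 m.
The photon relation is E = hc/λ, giving E = 8.464 × 10^-18 J.
Converting to eV: E = 52.83 eV ≈ 52.8 eV.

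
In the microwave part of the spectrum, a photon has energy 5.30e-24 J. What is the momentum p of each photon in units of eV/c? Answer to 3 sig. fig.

3.31e-5 eV/c

Since p = E/c for a photon, p = 1.768e-32 kg·m/s.
Converting to eV/c: p = 3.308e-5 eV/c ≈ 3.31e-5 eV/c.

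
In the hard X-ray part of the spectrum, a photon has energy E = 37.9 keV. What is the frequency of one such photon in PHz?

Use h = 6.62607015 × 10^-34 J·s, 1 eV = 1.602176634 × 10^-19 J.
Convert to SI: E = 37.9 keV = 6.0722 × 10^-15 J.
Since f = E/h for a photon, f = 9.164 × 10^18 Hz.
Converting to PHz: f = 9164 PHz ≈ 9160 PHz.

9160 PHz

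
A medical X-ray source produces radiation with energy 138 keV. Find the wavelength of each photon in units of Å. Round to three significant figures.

0.0898 Å

Take h = 6.62607015 × 10^-34 J·s, c = 2.99792458 × 10^8 m/s, 1 eV = 1.602176634 × 10^-19 J.
In SI units: E = 138 keV = 2.2110 × 10^-14 J.
Apply λ = hc/E: λ = 8.984 × 10^-12 m.
Converting to Å: λ = 0.08984 Å ≈ 0.0898 Å.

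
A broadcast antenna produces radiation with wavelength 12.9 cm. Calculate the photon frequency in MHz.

2320 MHz

Take c = 2.99792458 × 10^8 m/s.
In SI units: λ = 12.9 cm = 0.129 m.
For a photon f = c/λ, so f = 2.324 × 10^9 Hz.
Converting to MHz: f = 2324 MHz ≈ 2320 MHz.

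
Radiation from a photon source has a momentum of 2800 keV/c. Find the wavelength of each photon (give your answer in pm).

First convert: p = 2800 keV/c = 1.4964e-21 kg·m/s.
Apply λ = h/p: λ = 4.428e-13 m.
Converting to pm: λ = 0.4428 pm ≈ 0.443 pm.

0.443 pm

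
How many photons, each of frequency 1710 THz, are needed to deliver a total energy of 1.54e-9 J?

1.36e9 photons

Per-photon energy: E = 1.133e-18 J (from frequency = 1710 THz).
N = E_total / E_photon = 1.54e-9 J / 1.133e-18 J = 1.36e9.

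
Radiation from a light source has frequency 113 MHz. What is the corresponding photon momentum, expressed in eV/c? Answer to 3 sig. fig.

(h = 6.62607015e-34 J·s, c = 2.99792458e8 m/s, 1 eV = 1.602176634e-19 J.)
Convert to SI: f = 113 MHz = 1.13e8 Hz.
The photon relation is p = hf/c, giving p = 2.498e-34 kg·m/s.
Converting to eV/c: p = 4.673e-7 eV/c ≈ 4.67e-7 eV/c.

4.67e-7 eV/c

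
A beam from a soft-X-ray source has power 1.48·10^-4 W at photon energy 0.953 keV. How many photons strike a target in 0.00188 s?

1.82·10^9 photons

Total energy: E_total = P·t = 1.48·10^-4 × 0.00188 = 2.782·10^-7 J.
Per-photon energy: E = 1.527·10^-16 J.
N = E_total / E_photon = 1.82·10^9.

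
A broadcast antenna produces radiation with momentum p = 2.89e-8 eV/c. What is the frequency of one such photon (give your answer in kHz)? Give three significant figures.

Use h = 6.62607015e-34 J·s, c = 2.99792458e8 m/s, 1 eV = 1.602176634e-19 J.
First convert: p = 2.89e-8 eV/c = 1.5445e-35 kg·m/s.
Since f = pc/h for a photon, f = 6.988e6 Hz.
Converting to kHz: f = 6988 kHz ≈ 6990 kHz.

6990 kHz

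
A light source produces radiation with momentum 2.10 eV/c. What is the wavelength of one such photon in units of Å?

(h = 6.62607015e-34 J·s, c = 2.99792458e8 m/s, 1 eV = 1.602176634e-19 J.)
First convert: p = 2.10 eV/c = 1.1223e-27 kg·m/s.
Apply λ = h/p: λ = 5.904e-7 m.
Converting to Å: λ = 5904 Å ≈ 5900 Å.

5900 Å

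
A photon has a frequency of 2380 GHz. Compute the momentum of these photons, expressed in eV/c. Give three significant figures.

9.84e-3 eV/c

Convert to SI: f = 2380 GHz = 2.38e12 Hz.
Apply p = hf/c: p = 5.260e-30 kg·m/s.
Converting to eV/c: p = 0.009843 eV/c ≈ 9.84e-3 eV/c.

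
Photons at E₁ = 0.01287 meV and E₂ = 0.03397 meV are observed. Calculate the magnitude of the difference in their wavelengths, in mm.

59.8 mm

Using λ = hc/E: λ₁ = 0.096336 m, λ₂ = 0.036498 m.
|Δλ| = |0.096336 − 0.036498| = 0.0598 m = 59.8 mm.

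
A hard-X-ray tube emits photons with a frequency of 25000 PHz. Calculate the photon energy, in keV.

First convert: f = 25000 PHz = 2.50·10^19 Hz.
The photon relation is E = hf, giving E = 1.657·10^-14 J.
Converting to keV: E = 103.4 keV ≈ 103 keV.

103 keV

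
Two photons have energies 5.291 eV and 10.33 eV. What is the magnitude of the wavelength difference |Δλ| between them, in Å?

1140 Å

Using λ = hc/E: λ₁ = 2.3433e-7 m, λ₂ = 1.2002e-7 m.
|Δλ| = |2.3433e-7 − 1.2002e-7| = 1.14e-7 m = 1140 Å.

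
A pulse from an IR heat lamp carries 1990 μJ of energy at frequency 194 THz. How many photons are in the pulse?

Per-photon energy: E = 1.285e-19 J (from frequency = 194 THz).
N = E_total / E_photon = 0.00199 J / 1.285e-19 J = 1.55e16.

1.55e16 photons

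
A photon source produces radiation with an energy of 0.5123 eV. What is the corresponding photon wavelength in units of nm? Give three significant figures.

(h = 6.62607015·10^-34 J·s, c = 2.99792458·10^8 m/s, 1 eV = 1.602176634·10^-19 J.)
In SI units: E = 0.5123 eV = 8.2080·10^-20 J.
For a photon λ = hc/E, so λ = 2.420·10^-6 m.
Converting to nm: λ = 2420 nm ≈ 2420 nm.

2420 nm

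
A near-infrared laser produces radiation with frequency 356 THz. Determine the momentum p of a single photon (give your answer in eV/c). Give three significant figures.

(h = 6.62607015e-34 J·s, c = 2.99792458e8 m/s, 1 eV = 1.602176634e-19 J.)
Convert to SI: f = 356 THz = 3.56e14 Hz.
The photon relation is p = hf/c, giving p = 7.868e-28 kg·m/s.
Converting to eV/c: p = 1.472 eV/c ≈ 1.47 eV/c.

1.47 eV/c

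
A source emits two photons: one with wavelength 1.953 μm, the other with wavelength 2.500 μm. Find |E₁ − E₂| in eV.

0.139 eV

Using E = hc/λ: E₁ = 1.0171e-19 J, E₂ = 7.9458e-20 J.
|ΔE| = |1.0171e-19 − 7.9458e-20| = 2.23e-20 J = 0.139 eV.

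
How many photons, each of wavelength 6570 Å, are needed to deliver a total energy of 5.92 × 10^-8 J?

1.96 × 10^11 photons

Per-photon energy: E = 3.024 × 10^-19 J (from wavelength = 6570 Å).
N = E_total / E_photon = 5.92 × 10^-8 J / 3.024 × 10^-19 J = 1.96 × 10^11.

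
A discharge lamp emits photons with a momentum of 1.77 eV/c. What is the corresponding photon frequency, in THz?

428 THz

Use h = 6.62607015e-34 J·s, c = 2.99792458e8 m/s, 1 eV = 1.602176634e-19 J.
In SI units: p = 1.77 eV/c = 9.4594e-28 kg·m/s.
Since f = pc/h for a photon, f = 4.280e14 Hz.
Converting to THz: f = 428.0 THz ≈ 428 THz.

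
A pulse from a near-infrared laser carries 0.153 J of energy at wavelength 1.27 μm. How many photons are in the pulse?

9.78e17 photons

Per-photon energy: E = 1.564e-19 J (from wavelength = 1.27 μm).
N = E_total / E_photon = 0.153 J / 1.564e-19 J = 9.78e17.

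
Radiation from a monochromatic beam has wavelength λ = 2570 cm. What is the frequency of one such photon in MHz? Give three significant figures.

11.7 MHz

Use c = 2.99792458 × 10^8 m/s.
Convert to SI: λ = 2570 cm = 25.7 m.
Since f = c/λ for a photon, f = 1.167 × 10^7 Hz.
Converting to MHz: f = 11.67 MHz ≈ 11.7 MHz.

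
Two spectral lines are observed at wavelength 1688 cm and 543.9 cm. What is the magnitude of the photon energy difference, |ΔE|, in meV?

Using E = hc/λ: E₁ = 1.1768 × 10^-26 J, E₂ = 3.6522 × 10^-26 J.
|ΔE| = |1.1768 × 10^-26 − 3.6522 × 10^-26| = 2.48 × 10^-26 J = 1.55 × 10^-4 meV.

1.55 × 10^-4 meV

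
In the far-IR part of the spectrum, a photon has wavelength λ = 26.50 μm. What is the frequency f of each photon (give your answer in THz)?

11.3 THz

(c = 2.99792458 × 10^8 m/s.)
First convert: λ = 26.50 μm = 2.650 × 10^-5 m.
Since f = c/λ for a photon, f = 1.131 × 10^13 Hz.
Converting to THz: f = 11.31 THz ≈ 11.3 THz.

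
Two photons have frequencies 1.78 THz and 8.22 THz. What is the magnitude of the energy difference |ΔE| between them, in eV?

0.0266 eV

Using E = hf: E₁ = 1.179·10^-21 J, E₂ = 5.447·10^-21 J.
|ΔE| = |1.179·10^-21 − 5.447·10^-21| = 4.27·10^-21 J = 0.0266 eV.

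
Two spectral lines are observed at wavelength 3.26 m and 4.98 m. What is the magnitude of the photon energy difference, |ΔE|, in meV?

Using E = hc/λ: E₁ = 6.093e-26 J, E₂ = 3.989e-26 J.
|ΔE| = |6.093e-26 − 3.989e-26| = 2.10e-26 J = 1.31e-4 meV.

1.31e-4 meV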